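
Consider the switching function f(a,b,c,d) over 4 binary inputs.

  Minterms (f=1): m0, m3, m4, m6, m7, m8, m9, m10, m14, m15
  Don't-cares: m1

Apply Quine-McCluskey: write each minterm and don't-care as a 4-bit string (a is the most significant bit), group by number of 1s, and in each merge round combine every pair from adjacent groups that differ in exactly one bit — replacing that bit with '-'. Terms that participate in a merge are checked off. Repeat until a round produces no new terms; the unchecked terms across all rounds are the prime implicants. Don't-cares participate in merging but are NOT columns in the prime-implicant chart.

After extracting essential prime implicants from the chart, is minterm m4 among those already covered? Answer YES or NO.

size-2^0 implicants → 0000(✓)  0001(✓)  0011(✓)  0100(✓)  0110(✓)  0111(✓)  1000(✓)  1001(✓)  1010(✓)  1110(✓)  1111(✓)
size-2^1 implicants → -000(✓)  -001(✓)  -110(✓)  -111(✓)  0-00  0-11  00-1  000-(✓)  01-0  011-(✓)  1-10  10-0  100-(✓)  111-(✓)
size-2^2 implicants → -00-  -11-
Unchecked terms (primes): -00-, -11-, 0-00, 0-11, 00-1, 01-0, 1-10, 10-0
Minterm coverage:
  m0 ⊆ -00-,0-00
  m3 ⊆ 0-11,00-1
  m4 ⊆ 0-00,01-0
  m6 ⊆ -11-,01-0
  m7 ⊆ -11-,0-11
  m8 ⊆ -00-,10-0
  m9 ⊆ -00- [E]
  m10 ⊆ 1-10,10-0
  m14 ⊆ -11-,1-10
  m15 ⊆ -11- [E]
E = {-00-, -11-}

NO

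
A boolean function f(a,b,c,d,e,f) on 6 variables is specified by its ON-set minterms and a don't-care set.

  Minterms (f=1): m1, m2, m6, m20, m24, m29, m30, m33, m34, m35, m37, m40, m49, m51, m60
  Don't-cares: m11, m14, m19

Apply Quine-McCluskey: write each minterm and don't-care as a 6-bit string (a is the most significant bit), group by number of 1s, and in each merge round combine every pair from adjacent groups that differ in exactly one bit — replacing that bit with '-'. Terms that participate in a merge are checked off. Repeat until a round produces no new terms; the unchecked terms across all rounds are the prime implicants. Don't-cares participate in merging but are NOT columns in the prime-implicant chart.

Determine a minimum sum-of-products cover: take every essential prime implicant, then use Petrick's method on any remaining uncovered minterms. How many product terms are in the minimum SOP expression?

[col 0] 000001*, 000010*, 000110*, 001011, 001110*, 010011*, 010100, 011000, 011101, 011110*, 100001*, 100010*, 100011*, 100101*, 101000, 110001*, 110011*, 111100
[col 1] -00001, -00010, -10011, 0-1110, 00-110, 000-10, 1-0001*, 1-0011*, 100-01, 1000-1*, 10001-, 1100-1*
[col 2] 1-00-1
Prime implicants: -00001, -00010, -10011, 0-1110, 00-110, 000-10, 001011, 010100, 011000, 011101, 1-00-1, 100-01, 10001-, 101000, 111100
PI chart (minterm → PIs covering it):
  1 | -00001  (sole → essential)
  2 | -00010,000-10
  6 | 00-110,000-10
  20 | 010100  (sole → essential)
  24 | 011000  (sole → essential)
  29 | 011101  (sole → essential)
  30 | 0-1110  (sole → essential)
  33 | -00001,1-00-1,100-01
  34 | -00010,10001-
  35 | 1-00-1,10001-
  37 | 100-01  (sole → essential)
  40 | 101000  (sole → essential)
  49 | 1-00-1  (sole → essential)
  51 | -10011,1-00-1
  60 | 111100  (sole → essential)
Essential prime implicants: -00001, 0-1110, 010100, 011000, 011101, 1-00-1, 100-01, 101000, 111100
Petrick residual → -00010, 00-110
Minimum SOP uses 11 PIs: b'c'd'e'f + b'c'd'ef' + a'cdef' + a'b'def' + a'bc'de'f' + a'bcd'e'f' + a'bcde'f + ac'd'f + ab'c'e'f + ab'cd'e'f' + abcde'f'

11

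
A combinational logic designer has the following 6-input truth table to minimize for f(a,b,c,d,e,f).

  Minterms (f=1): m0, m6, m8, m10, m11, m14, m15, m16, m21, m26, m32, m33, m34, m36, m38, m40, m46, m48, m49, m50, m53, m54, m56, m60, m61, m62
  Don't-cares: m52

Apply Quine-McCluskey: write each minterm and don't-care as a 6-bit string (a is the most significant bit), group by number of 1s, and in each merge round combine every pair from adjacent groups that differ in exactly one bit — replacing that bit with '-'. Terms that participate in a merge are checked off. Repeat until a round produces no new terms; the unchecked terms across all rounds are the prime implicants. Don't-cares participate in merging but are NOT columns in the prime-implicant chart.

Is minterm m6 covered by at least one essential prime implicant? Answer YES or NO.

YES

Round 0: 000000✓ 000110✓ 001000✓ 001010✓ 001011✓ 001110✓ 001111✓ 010000✓ 010101✓ 011010✓ 100000✓ 100001✓ 100010✓ 100100✓ 100110✓ 101000✓ 101110✓ 110000✓ 110001✓ 110010✓ 110100✓ 110101✓ 110110✓ 111000✓ 111100✓ 111101✓ 111110✓
Round 1: -00000✓ -00110✓ -01000✓ -01110✓ -10000✓ -10101 0-0000✓ 0-1010 00-000✓ 00-110✓ 001-10✓ 001-11✓ 0010-0 00101-✓ 00111-✓ 1-0000✓ 1-0001✓ 1-0010✓ 1-0100✓ 1-0110✓ 1-1000✓ 1-1110✓ 10-000✓ 10-110✓ 100-00✓ 100-10✓ 1000-0✓ 10000-✓ 1001-0✓ 11-000✓ 11-100✓ 11-101✓ 11-110✓ 110-00✓ 110-01✓ 110-10✓ 1100-0✓ 11000-✓ 1101-0✓ 11010-✓ 111-00✓ 1111-0✓ 11110-✓
Round 2: --0000 -0-000 -0-110 001-1- 1--000 1--110 1-0-00✓ 1-0-10✓ 1-00-0✓ 1-000- 1-01-0✓ 100--0✓ 11--00 11-1-0 11-10- 110--0✓ 110-0-
Round 3: 1-0--0
PIs = {--0000, -0-000, -0-110, -10101, 0-1010, 001-1-, 0010-0, 1--000, 1--110, 1-0--0, 1-000-, 11--00, 11-1-0, 11-10-, 110-0-}
Coverage chart:
  m0: --0000,-0-000
  m6: -0-110 ←essential
  m8: -0-000,0010-0
  m10: 0-1010,001-1-,0010-0
  m11: 001-1- ←essential
  m14: -0-110,001-1-
  m15: 001-1- ←essential
  m16: --0000 ←essential
  m21: -10101 ←essential
  m26: 0-1010 ←essential
  m32: --0000,-0-000,1--000,1-0--0,1-000-
  m33: 1-000- ←essential
  m34: 1-0--0 ←essential
  m36: 1-0--0 ←essential
  m38: -0-110,1--110,1-0--0
  m40: -0-000,1--000
  m46: -0-110,1--110
  m48: --0000,1--000,1-0--0,1-000-,11--00,110-0-
  m49: 1-000-,110-0-
  m50: 1-0--0 ←essential
  m53: -10101,11-10-,110-0-
  m54: 1--110,1-0--0,11-1-0
  m56: 1--000,11--00
  m60: 11--00,11-1-0,11-10-
  m61: 11-10- ←essential
  m62: 1--110,11-1-0
Essential: --0000, -0-110, -10101, 0-1010, 001-1-, 1-0--0, 1-000-, 11-10-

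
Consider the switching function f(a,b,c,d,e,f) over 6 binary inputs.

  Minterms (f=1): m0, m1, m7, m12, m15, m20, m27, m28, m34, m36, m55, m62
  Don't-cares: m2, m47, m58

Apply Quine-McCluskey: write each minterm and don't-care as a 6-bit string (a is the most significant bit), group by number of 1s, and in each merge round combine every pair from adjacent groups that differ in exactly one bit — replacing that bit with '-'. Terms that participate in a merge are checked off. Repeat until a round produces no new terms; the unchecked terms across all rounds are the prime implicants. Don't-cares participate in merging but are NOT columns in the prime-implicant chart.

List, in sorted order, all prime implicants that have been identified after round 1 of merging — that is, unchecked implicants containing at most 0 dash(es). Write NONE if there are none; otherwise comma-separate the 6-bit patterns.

size-2^0 implicants → 000000(✓)  000001(✓)  000010(✓)  000111(✓)  001100(✓)  001111(✓)  010100(✓)  011011  011100(✓)  100010(✓)  100100  101111(✓)  110111  111010(✓)  111110(✓)
size-2^1 implicants → -00010  -01111  0-1100  00-111  0000-0  00000-  01-100  111-10
Unchecked terms (primes): -00010, -01111, 0-1100, 00-111, 0000-0, 00000-, 01-100, 011011, 100100, 110111, 111-10

011011, 100100, 110111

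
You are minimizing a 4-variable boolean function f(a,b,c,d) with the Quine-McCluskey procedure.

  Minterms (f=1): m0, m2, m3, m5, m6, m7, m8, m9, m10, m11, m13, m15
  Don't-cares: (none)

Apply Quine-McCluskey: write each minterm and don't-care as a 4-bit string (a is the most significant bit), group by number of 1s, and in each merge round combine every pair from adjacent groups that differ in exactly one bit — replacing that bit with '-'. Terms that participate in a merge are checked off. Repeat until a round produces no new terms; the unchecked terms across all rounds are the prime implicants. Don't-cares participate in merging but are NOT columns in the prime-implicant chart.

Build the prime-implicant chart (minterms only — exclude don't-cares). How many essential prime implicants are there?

3

Round 0: 0000✓ 0010✓ 0011✓ 0101✓ 0110✓ 0111✓ 1000✓ 1001✓ 1010✓ 1011✓ 1101✓ 1111✓
Round 1: -000✓ -010✓ -011✓ -101✓ -111✓ 0-10✓ 0-11✓ 00-0✓ 001-✓ 01-1✓ 011-✓ 1-01✓ 1-11✓ 10-0✓ 10-1✓ 100-✓ 101-✓ 11-1✓
Round 2: --11 -0-0 -01- -1-1 0-1- 1--1 10--
PIs = {--11, -0-0, -01-, -1-1, 0-1-, 1--1, 10--}
Coverage chart:
  m0: -0-0 ←essential
  m2: -0-0,-01-,0-1-
  m3: --11,-01-,0-1-
  m5: -1-1 ←essential
  m6: 0-1- ←essential
  m7: --11,-1-1,0-1-
  m8: -0-0,10--
  m9: 1--1,10--
  m10: -0-0,-01-,10--
  m11: --11,-01-,1--1,10--
  m13: -1-1,1--1
  m15: --11,-1-1,1--1
Essential: -0-0, -1-1, 0-1-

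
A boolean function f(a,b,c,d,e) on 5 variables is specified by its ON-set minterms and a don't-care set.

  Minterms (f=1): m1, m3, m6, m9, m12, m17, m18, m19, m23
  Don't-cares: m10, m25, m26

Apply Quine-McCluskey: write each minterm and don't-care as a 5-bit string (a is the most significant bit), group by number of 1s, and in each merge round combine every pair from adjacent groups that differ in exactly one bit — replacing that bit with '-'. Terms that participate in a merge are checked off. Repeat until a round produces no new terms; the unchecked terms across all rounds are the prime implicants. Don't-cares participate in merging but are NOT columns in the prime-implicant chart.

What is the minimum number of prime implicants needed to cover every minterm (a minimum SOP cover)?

6

[col 0] 00001*, 00011*, 00110, 01001*, 01010*, 01100, 10001*, 10010*, 10011*, 10111*, 11001*, 11010*
[col 1] -0001*, -0011*, -1001*, -1010, 0-001*, 000-1*, 1-001*, 1-010, 10-11, 100-1*, 1001-
[col 2] --001, -00-1
Prime implicants: --001, -00-1, -1010, 00110, 01100, 1-010, 10-11, 1001-
PI chart (minterm → PIs covering it):
  1 | --001,-00-1
  3 | -00-1  (sole → essential)
  6 | 00110  (sole → essential)
  9 | --001  (sole → essential)
  12 | 01100  (sole → essential)
  17 | --001,-00-1
  18 | 1-010,1001-
  19 | -00-1,10-11,1001-
  23 | 10-11  (sole → essential)
Essential prime implicants: --001, -00-1, 00110, 01100, 10-11
Petrick residual → 1-010
Minimum SOP uses 6 PIs: c'd'e + b'c'e + a'b'cde' + a'bcd'e' + ac'de' + ab'de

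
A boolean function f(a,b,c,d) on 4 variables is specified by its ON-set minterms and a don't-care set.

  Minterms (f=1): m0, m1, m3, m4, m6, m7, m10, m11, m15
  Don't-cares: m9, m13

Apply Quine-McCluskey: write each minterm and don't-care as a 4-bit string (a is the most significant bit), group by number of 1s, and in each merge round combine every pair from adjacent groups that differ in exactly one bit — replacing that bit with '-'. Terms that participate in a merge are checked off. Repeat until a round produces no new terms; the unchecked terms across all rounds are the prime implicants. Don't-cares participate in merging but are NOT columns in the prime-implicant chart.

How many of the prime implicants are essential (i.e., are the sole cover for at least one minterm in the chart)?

1

Round 0: 0000✓ 0001✓ 0011✓ 0100✓ 0110✓ 0111✓ 1001✓ 1010✓ 1011✓ 1101✓ 1111✓
Round 1: -001✓ -011✓ -111✓ 0-00 0-11✓ 00-1✓ 000- 01-0 011- 1-01✓ 1-11✓ 10-1✓ 101- 11-1✓
Round 2: --11 -0-1 1--1
PIs = {--11, -0-1, 0-00, 000-, 01-0, 011-, 1--1, 101-}
Coverage chart:
  m0: 0-00,000-
  m1: -0-1,000-
  m3: --11,-0-1
  m4: 0-00,01-0
  m6: 01-0,011-
  m7: --11,011-
  m10: 101- ←essential
  m11: --11,-0-1,1--1,101-
  m15: --11,1--1
Essential: 101-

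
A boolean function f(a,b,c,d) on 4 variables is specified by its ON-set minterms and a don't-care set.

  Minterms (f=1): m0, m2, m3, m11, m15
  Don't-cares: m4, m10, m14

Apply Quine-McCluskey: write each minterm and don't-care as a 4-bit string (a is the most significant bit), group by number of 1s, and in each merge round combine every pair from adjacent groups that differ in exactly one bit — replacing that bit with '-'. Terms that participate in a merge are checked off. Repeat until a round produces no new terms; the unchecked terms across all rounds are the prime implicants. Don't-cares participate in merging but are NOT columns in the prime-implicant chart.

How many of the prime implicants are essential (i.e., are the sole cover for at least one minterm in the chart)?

2

[col 0] 0000*, 0010*, 0011*, 0100*, 1010*, 1011*, 1110*, 1111*
[col 1] -010*, -011*, 0-00, 00-0, 001-*, 1-10*, 1-11*, 101-*, 111-*
[col 2] -01-, 1-1-
Prime implicants: -01-, 0-00, 00-0, 1-1-
PI chart (minterm → PIs covering it):
  0 | 0-00,00-0
  2 | -01-,00-0
  3 | -01-  (sole → essential)
  11 | -01-,1-1-
  15 | 1-1-  (sole → essential)
Essential prime implicants: -01-, 1-1-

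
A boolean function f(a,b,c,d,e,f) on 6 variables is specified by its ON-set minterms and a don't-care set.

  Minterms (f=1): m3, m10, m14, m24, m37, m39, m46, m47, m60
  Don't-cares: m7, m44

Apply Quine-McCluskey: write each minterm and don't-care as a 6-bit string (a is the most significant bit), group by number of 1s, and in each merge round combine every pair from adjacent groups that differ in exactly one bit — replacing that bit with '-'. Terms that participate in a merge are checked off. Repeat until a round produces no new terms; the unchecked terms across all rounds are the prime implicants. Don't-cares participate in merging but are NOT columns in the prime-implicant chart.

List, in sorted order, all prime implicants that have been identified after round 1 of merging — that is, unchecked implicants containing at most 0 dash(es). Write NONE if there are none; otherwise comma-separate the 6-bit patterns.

Round 0: 000011✓ 000111✓ 001010✓ 001110✓ 011000 100101✓ 100111✓ 101100✓ 101110✓ 101111✓ 111100✓
Round 1: -00111 -01110 000-11 001-10 1-1100 10-111 1001-1 1011-0 10111-
PIs = {-00111, -01110, 000-11, 001-10, 011000, 1-1100, 10-111, 1001-1, 1011-0, 10111-}

011000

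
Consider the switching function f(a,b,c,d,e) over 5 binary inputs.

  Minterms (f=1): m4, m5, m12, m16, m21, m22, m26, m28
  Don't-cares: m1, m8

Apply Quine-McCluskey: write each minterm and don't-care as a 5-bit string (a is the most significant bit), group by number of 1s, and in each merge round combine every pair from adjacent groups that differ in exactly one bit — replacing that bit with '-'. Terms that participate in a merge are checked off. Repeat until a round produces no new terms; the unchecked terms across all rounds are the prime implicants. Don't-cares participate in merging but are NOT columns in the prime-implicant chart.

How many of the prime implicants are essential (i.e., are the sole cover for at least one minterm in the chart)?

5

size-2^0 implicants → 00001(✓)  00100(✓)  00101(✓)  01000(✓)  01100(✓)  10000  10101(✓)  10110  11010  11100(✓)
size-2^1 implicants → -0101  -1100  0-100  00-01  0010-  01-00
Unchecked terms (primes): -0101, -1100, 0-100, 00-01, 0010-, 01-00, 10000, 10110, 11010
Minterm coverage:
  m4 ⊆ 0-100,0010-
  m5 ⊆ -0101,00-01,0010-
  m12 ⊆ -1100,0-100,01-00
  m16 ⊆ 10000 [E]
  m21 ⊆ -0101 [E]
  m22 ⊆ 10110 [E]
  m26 ⊆ 11010 [E]
  m28 ⊆ -1100 [E]
E = {-0101, -1100, 10000, 10110, 11010}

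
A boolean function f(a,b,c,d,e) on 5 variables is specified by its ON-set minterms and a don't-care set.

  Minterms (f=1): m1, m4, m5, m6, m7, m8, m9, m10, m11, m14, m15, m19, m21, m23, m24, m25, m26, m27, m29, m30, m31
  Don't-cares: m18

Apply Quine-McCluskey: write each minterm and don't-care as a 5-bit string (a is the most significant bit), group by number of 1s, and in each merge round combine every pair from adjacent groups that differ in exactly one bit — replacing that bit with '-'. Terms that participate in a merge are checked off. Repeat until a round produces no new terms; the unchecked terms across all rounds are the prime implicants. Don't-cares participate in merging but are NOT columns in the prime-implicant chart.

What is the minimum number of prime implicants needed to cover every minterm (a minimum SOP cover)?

size-2^0 implicants → 00001(✓)  00100(✓)  00101(✓)  00110(✓)  00111(✓)  01000(✓)  01001(✓)  01010(✓)  01011(✓)  01110(✓)  01111(✓)  10010(✓)  10011(✓)  10101(✓)  10111(✓)  11000(✓)  11001(✓)  11010(✓)  11011(✓)  11101(✓)  11110(✓)  11111(✓)
size-2^1 implicants → -0101(✓)  -0111(✓)  -1000(✓)  -1001(✓)  -1010(✓)  -1011(✓)  -1110(✓)  -1111(✓)  0-001  0-110(✓)  0-111(✓)  00-01  001-0(✓)  001-1(✓)  0010-(✓)  0011-(✓)  01-10(✓)  01-11(✓)  010-0(✓)  010-1(✓)  0100-(✓)  0101-(✓)  0111-(✓)  1-010(✓)  1-011(✓)  1-101(✓)  1-111(✓)  10-11(✓)  1001-(✓)  101-1(✓)  11-01(✓)  11-10(✓)  11-11(✓)  110-0(✓)  110-1(✓)  1100-(✓)  1101-(✓)  111-1(✓)  1111-(✓)
size-2^2 implicants → --111  -01-1  -1-10(✓)  -1-11(✓)  -10-0(✓)  -10-1(✓)  -100-(✓)  -101-(✓)  -111-(✓)  0-11-  001--  01-1-(✓)  010--(✓)  1--11  1-01-  1-1-1  11--1  11-1-(✓)  110--(✓)
size-2^3 implicants → -1-1-  -10--
Unchecked terms (primes): --111, -01-1, -1-1-, -10--, 0-001, 0-11-, 00-01, 001--, 1--11, 1-01-, 1-1-1, 11--1
Minterm coverage:
  m1 ⊆ 0-001,00-01
  m4 ⊆ 001-- [E]
  m5 ⊆ -01-1,00-01,001--
  m6 ⊆ 0-11-,001--
  m7 ⊆ --111,-01-1,0-11-,001--
  m8 ⊆ -10-- [E]
  m9 ⊆ -10--,0-001
  m10 ⊆ -1-1-,-10--
  m11 ⊆ -1-1-,-10--
  m14 ⊆ -1-1-,0-11-
  m15 ⊆ --111,-1-1-,0-11-
  m19 ⊆ 1--11,1-01-
  m21 ⊆ -01-1,1-1-1
  m23 ⊆ --111,-01-1,1--11,1-1-1
  m24 ⊆ -10-- [E]
  m25 ⊆ -10--,11--1
  m26 ⊆ -1-1-,-10--,1-01-
  m27 ⊆ -1-1-,-10--,1--11,1-01-,11--1
  m29 ⊆ 1-1-1,11--1
  m30 ⊆ -1-1- [E]
  m31 ⊆ --111,-1-1-,1--11,1-1-1,11--1
E = {-1-1-, -10--, 001--}
Petrick residual → 0-001, 1--11, 1-1-1
Cover = bd + bc' + a'c'd'e + a'b'c + ade + ace  |cover|=6

6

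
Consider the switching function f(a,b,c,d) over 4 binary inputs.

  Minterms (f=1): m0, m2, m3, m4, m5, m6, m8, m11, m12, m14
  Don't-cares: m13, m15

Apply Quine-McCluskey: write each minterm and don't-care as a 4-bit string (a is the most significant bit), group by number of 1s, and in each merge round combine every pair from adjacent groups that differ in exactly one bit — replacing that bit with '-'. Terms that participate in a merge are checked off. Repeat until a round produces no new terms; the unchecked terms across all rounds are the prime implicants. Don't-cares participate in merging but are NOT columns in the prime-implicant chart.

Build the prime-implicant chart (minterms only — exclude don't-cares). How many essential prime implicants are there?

2

Round 0: 0000✓ 0010✓ 0011✓ 0100✓ 0101✓ 0110✓ 1000✓ 1011✓ 1100✓ 1101✓ 1110✓ 1111✓
Round 1: -000✓ -011 -100✓ -101✓ -110✓ 0-00✓ 0-10✓ 00-0✓ 001- 01-0✓ 010-✓ 1-00✓ 1-11 11-0✓ 11-1✓ 110-✓ 111-✓
Round 2: --00 -1-0 -10- 0--0 11--
PIs = {--00, -011, -1-0, -10-, 0--0, 001-, 1-11, 11--}
Coverage chart:
  m0: --00,0--0
  m2: 0--0,001-
  m3: -011,001-
  m4: --00,-1-0,-10-,0--0
  m5: -10- ←essential
  m6: -1-0,0--0
  m8: --00 ←essential
  m11: -011,1-11
  m12: --00,-1-0,-10-,11--
  m14: -1-0,11--
Essential: --00, -10-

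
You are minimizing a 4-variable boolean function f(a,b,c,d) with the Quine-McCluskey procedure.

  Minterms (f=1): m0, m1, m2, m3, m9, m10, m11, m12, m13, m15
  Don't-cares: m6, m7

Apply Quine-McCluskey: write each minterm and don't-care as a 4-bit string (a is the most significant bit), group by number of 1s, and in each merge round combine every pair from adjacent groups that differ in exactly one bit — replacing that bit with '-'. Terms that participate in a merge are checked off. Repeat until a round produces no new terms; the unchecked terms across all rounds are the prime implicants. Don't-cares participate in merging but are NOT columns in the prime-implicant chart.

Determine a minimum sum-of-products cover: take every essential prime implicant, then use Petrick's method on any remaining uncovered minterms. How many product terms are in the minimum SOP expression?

Round 0: 0000✓ 0001✓ 0010✓ 0011✓ 0110✓ 0111✓ 1001✓ 1010✓ 1011✓ 1100✓ 1101✓ 1111✓
Round 1: -001✓ -010✓ -011✓ -111✓ 0-10✓ 0-11✓ 00-0✓ 00-1✓ 000-✓ 001-✓ 011-✓ 1-01✓ 1-11✓ 10-1✓ 101-✓ 11-1✓ 110-
Round 2: --11 -0-1 -01- 0-1- 00-- 1--1
PIs = {--11, -0-1, -01-, 0-1-, 00--, 1--1, 110-}
Coverage chart:
  m0: 00-- ←essential
  m1: -0-1,00--
  m2: -01-,0-1-,00--
  m3: --11,-0-1,-01-,0-1-,00--
  m9: -0-1,1--1
  m10: -01- ←essential
  m11: --11,-0-1,-01-,1--1
  m12: 110- ←essential
  m13: 1--1,110-
  m15: --11,1--1
Essential: -01-, 00--, 110-
Petrick residual → 1--1
Min cover (4 terms): b'c + a'b' + ad + abc'

4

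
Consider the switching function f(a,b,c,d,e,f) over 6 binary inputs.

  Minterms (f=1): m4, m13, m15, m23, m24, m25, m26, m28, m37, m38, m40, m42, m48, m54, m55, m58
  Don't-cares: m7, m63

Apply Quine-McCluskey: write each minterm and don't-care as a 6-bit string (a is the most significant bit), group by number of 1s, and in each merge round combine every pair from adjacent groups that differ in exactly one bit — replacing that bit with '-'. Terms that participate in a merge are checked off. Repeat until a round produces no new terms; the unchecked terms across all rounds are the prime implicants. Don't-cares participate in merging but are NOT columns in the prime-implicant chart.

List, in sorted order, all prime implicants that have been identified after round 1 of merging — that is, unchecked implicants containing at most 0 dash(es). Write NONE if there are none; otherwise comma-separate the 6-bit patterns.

000100, 100101, 110000

size-2^0 implicants → 000100  000111(✓)  001101(✓)  001111(✓)  010111(✓)  011000(✓)  011001(✓)  011010(✓)  011100(✓)  100101  100110(✓)  101000(✓)  101010(✓)  110000  110110(✓)  110111(✓)  111010(✓)  111111(✓)
size-2^1 implicants → -10111  -11010  0-0111  00-111  0011-1  011-00  0110-0  01100-  1-0110  1-1010  1010-0  11-111  11011-
Unchecked terms (primes): -10111, -11010, 0-0111, 00-111, 000100, 0011-1, 011-00, 0110-0, 01100-, 1-0110, 1-1010, 100101, 1010-0, 11-111, 110000, 11011-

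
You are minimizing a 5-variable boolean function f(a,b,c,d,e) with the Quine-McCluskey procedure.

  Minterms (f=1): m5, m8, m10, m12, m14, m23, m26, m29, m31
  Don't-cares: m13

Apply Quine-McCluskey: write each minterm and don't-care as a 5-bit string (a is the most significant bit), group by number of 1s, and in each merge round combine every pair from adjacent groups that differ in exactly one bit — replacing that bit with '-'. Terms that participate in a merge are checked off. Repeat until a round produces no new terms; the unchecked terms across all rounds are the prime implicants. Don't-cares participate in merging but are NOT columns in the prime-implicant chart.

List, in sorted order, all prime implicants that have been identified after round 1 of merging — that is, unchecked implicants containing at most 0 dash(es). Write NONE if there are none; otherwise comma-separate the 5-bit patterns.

[col 0] 00101*, 01000*, 01010*, 01100*, 01101*, 01110*, 10111*, 11010*, 11101*, 11111*
[col 1] -1010, -1101, 0-101, 01-00*, 01-10*, 010-0*, 011-0*, 0110-, 1-111, 111-1
[col 2] 01--0
Prime implicants: -1010, -1101, 0-101, 01--0, 0110-, 1-111, 111-1

NONE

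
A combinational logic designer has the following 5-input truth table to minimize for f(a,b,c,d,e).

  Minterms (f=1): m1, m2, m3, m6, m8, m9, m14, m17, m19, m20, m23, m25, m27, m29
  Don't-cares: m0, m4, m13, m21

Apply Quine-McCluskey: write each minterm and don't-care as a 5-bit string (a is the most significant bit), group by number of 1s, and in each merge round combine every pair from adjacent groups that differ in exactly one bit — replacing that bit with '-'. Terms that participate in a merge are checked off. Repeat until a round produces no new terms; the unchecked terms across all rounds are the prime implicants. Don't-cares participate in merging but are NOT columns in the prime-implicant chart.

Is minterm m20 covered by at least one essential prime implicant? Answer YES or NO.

NO

[col 0] 00000*, 00001*, 00010*, 00011*, 00100*, 00110*, 01000*, 01001*, 01101*, 01110*, 10001*, 10011*, 10100*, 10101*, 10111*, 11001*, 11011*, 11101*
[col 1] -0001*, -0011*, -0100, -1001*, -1101*, 0-000*, 0-001*, 0-110, 00-00*, 00-10*, 000-0*, 000-1*, 0000-*, 0001-*, 001-0*, 01-01*, 0100-*, 1-001*, 1-011*, 1-101*, 10-01*, 10-11*, 100-1*, 101-1*, 1010-, 11-01*, 110-1*
[col 2] --001, -00-1, -1-01, 0-00-, 00--0, 000--, 1--01, 1-0-1, 10--1
Prime implicants: --001, -00-1, -0100, -1-01, 0-00-, 0-110, 00--0, 000--, 1--01, 1-0-1, 10--1, 1010-
PI chart (minterm → PIs covering it):
  1 | --001,-00-1,0-00-,000--
  2 | 00--0,000--
  3 | -00-1,000--
  6 | 0-110,00--0
  8 | 0-00-  (sole → essential)
  9 | --001,-1-01,0-00-
  14 | 0-110  (sole → essential)
  17 | --001,-00-1,1--01,1-0-1,10--1
  19 | -00-1,1-0-1,10--1
  20 | -0100,1010-
  23 | 10--1  (sole → essential)
  25 | --001,-1-01,1--01,1-0-1
  27 | 1-0-1  (sole → essential)
  29 | -1-01,1--01
Essential prime implicants: 0-00-, 0-110, 1-0-1, 10--1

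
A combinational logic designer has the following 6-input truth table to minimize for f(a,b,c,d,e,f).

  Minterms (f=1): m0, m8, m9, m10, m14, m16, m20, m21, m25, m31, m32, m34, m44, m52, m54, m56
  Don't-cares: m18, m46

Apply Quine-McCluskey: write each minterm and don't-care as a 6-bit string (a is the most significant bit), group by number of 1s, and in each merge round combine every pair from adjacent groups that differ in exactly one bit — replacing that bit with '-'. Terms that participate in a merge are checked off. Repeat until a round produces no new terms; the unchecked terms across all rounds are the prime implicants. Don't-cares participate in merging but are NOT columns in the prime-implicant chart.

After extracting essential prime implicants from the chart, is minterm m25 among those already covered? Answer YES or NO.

Round 0: 000000✓ 001000✓ 001001✓ 001010✓ 001110✓ 010000✓ 010010✓ 010100✓ 010101✓ 011001✓ 011111 100000✓ 100010✓ 101100✓ 101110✓ 110100✓ 110110✓ 111000
Round 1: -00000 -01110 -10100 0-0000 0-1001 00-000 001-10 0010-0 00100- 010-00 0100-0 01010- 1000-0 1011-0 1101-0
PIs = {-00000, -01110, -10100, 0-0000, 0-1001, 00-000, 001-10, 0010-0, 00100-, 010-00, 0100-0, 01010-, 011111, 1000-0, 1011-0, 1101-0, 111000}
Coverage chart:
  m0: -00000,0-0000,00-000
  m8: 00-000,0010-0,00100-
  m9: 0-1001,00100-
  m10: 001-10,0010-0
  m14: -01110,001-10
  m16: 0-0000,010-00,0100-0
  m20: -10100,010-00,01010-
  m21: 01010- ←essential
  m25: 0-1001 ←essential
  m31: 011111 ←essential
  m32: -00000,1000-0
  m34: 1000-0 ←essential
  m44: 1011-0 ←essential
  m52: -10100,1101-0
  m54: 1101-0 ←essential
  m56: 111000 ←essential
Essential: 0-1001, 01010-, 011111, 1000-0, 1011-0, 1101-0, 111000

YES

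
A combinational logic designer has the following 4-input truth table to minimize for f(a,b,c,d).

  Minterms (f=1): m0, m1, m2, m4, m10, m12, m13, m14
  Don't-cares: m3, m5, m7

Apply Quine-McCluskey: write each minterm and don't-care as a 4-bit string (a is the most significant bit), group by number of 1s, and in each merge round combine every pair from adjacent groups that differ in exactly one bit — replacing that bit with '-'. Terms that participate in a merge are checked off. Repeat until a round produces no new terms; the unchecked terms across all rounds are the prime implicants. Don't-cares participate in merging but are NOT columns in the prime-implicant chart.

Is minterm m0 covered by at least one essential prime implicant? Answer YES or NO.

[col 0] 0000*, 0001*, 0010*, 0011*, 0100*, 0101*, 0111*, 1010*, 1100*, 1101*, 1110*
[col 1] -010, -100*, -101*, 0-00*, 0-01*, 0-11*, 00-0*, 00-1*, 000-*, 001-*, 01-1*, 010-*, 1-10, 11-0, 110-*
[col 2] -10-, 0--1, 0-0-, 00--
Prime implicants: -010, -10-, 0--1, 0-0-, 00--, 1-10, 11-0
PI chart (minterm → PIs covering it):
  0 | 0-0-,00--
  1 | 0--1,0-0-,00--
  2 | -010,00--
  4 | -10-,0-0-
  10 | -010,1-10
  12 | -10-,11-0
  13 | -10-  (sole → essential)
  14 | 1-10,11-0
Essential prime implicants: -10-

NO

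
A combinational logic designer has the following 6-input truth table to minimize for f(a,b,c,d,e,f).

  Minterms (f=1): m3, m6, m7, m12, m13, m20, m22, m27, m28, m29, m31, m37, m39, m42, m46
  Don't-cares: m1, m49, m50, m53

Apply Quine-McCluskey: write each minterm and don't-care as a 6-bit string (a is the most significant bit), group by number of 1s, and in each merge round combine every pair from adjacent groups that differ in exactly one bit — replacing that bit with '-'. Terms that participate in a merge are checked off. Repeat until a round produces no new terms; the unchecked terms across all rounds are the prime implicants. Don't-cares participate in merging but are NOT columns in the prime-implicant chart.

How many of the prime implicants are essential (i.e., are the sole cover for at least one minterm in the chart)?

3

Round 0: 000001✓ 000011✓ 000110✓ 000111✓ 001100✓ 001101✓ 010100✓ 010110✓ 011011✓ 011100✓ 011101✓ 011111✓ 100101✓ 100111✓ 101010✓ 101110✓ 110001✓ 110010 110101✓
Round 1: -00111 0-0110 0-1100✓ 0-1101✓ 000-11 0000-1 00011- 00110-✓ 01-100 0101-0 011-11 0111-1 01110-✓ 1-0101 1001-1 101-10 110-01
Round 2: 0-110-
PIs = {-00111, 0-0110, 0-110-, 000-11, 0000-1, 00011-, 01-100, 0101-0, 011-11, 0111-1, 1-0101, 1001-1, 101-10, 110-01, 110010}
Coverage chart:
  m3: 000-11,0000-1
  m6: 0-0110,00011-
  m7: -00111,000-11,00011-
  m12: 0-110- ←essential
  m13: 0-110- ←essential
  m20: 01-100,0101-0
  m22: 0-0110,0101-0
  m27: 011-11 ←essential
  m28: 0-110-,01-100
  m29: 0-110-,0111-1
  m31: 011-11,0111-1
  m37: 1-0101,1001-1
  m39: -00111,1001-1
  m42: 101-10 ←essential
  m46: 101-10 ←essential
Essential: 0-110-, 011-11, 101-10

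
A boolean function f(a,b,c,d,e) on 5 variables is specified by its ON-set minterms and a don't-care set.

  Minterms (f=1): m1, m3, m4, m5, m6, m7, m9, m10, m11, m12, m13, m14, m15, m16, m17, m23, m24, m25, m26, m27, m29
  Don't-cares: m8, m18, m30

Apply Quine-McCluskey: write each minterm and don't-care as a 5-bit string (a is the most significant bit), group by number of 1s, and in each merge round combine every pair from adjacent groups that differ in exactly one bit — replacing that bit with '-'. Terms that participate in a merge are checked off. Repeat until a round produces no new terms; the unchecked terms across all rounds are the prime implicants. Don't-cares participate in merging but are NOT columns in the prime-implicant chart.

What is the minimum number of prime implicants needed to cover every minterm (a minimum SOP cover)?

6

Round 0: 00001✓ 00011✓ 00100✓ 00101✓ 00110✓ 00111✓ 01000✓ 01001✓ 01010✓ 01011✓ 01100✓ 01101✓ 01110✓ 01111✓ 10000✓ 10001✓ 10010✓ 10111✓ 11000✓ 11001✓ 11010✓ 11011✓ 11101✓ 11110✓
Round 1: -0001✓ -0111 -1000✓ -1001✓ -1010✓ -1011✓ -1101✓ -1110✓ 0-001✓ 0-011✓ 0-100✓ 0-101✓ 0-110✓ 0-111✓ 00-01✓ 00-11✓ 000-1✓ 001-0✓ 001-1✓ 0010-✓ 0011-✓ 01-00✓ 01-01✓ 01-10✓ 01-11✓ 010-0✓ 010-1✓ 0100-✓ 0101-✓ 011-0✓ 011-1✓ 0110-✓ 0111-✓ 1-000✓ 1-001✓ 1-010✓ 100-0✓ 1000-✓ 11-01✓ 11-10✓ 110-0✓ 110-1✓ 1100-✓ 1101-✓
Round 2: --001 -1-01 -1-10 -10-0✓ -10-1✓ -100-✓ -101-✓ 0--01✓ 0--11✓ 0-0-1✓ 0-1-0✓ 0-1-1✓ 0-10-✓ 0-11-✓ 00--1✓ 001--✓ 01--0✓ 01--1✓ 01-0-✓ 01-1-✓ 010--✓ 011--✓ 1-0-0 1-00- 110--✓
Round 3: -10-- 0---1 0-1-- 01---
PIs = {--001, -0111, -1-01, -1-10, -10--, 0---1, 0-1--, 01---, 1-0-0, 1-00-}
Coverage chart:
  m1: --001,0---1
  m3: 0---1 ←essential
  m4: 0-1-- ←essential
  m5: 0---1,0-1--
  m6: 0-1-- ←essential
  m7: -0111,0---1,0-1--
  m9: --001,-1-01,-10--,0---1,01---
  m10: -1-10,-10--,01---
  m11: -10--,0---1,01---
  m12: 0-1--,01---
  m13: -1-01,0---1,0-1--,01---
  m14: -1-10,0-1--,01---
  m15: 0---1,0-1--,01---
  m16: 1-0-0,1-00-
  m17: --001,1-00-
  m23: -0111 ←essential
  m24: -10--,1-0-0,1-00-
  m25: --001,-1-01,-10--,1-00-
  m26: -1-10,-10--,1-0-0
  m27: -10-- ←essential
  m29: -1-01 ←essential
Essential: -0111, -1-01, -10--, 0---1, 0-1--
Petrick residual → 1-00-
Min cover (6 terms): b'cde + bd'e + bc' + a'e + a'c + ac'd'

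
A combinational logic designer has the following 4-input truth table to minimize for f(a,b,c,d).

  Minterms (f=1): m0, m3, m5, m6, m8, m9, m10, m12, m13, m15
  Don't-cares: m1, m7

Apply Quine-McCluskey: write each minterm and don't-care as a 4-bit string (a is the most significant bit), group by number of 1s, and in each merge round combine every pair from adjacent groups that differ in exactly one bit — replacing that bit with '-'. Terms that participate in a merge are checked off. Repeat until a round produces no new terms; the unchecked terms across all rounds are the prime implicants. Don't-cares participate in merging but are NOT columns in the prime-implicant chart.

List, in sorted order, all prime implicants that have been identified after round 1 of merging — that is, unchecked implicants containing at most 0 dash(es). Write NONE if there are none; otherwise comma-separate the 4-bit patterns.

NONE

[col 0] 0000*, 0001*, 0011*, 0101*, 0110*, 0111*, 1000*, 1001*, 1010*, 1100*, 1101*, 1111*
[col 1] -000*, -001*, -101*, -111*, 0-01*, 0-11*, 00-1*, 000-*, 01-1*, 011-, 1-00*, 1-01*, 10-0, 100-*, 11-1*, 110-*
[col 2] --01, -00-, -1-1, 0--1, 1-0-
Prime implicants: --01, -00-, -1-1, 0--1, 011-, 1-0-, 10-0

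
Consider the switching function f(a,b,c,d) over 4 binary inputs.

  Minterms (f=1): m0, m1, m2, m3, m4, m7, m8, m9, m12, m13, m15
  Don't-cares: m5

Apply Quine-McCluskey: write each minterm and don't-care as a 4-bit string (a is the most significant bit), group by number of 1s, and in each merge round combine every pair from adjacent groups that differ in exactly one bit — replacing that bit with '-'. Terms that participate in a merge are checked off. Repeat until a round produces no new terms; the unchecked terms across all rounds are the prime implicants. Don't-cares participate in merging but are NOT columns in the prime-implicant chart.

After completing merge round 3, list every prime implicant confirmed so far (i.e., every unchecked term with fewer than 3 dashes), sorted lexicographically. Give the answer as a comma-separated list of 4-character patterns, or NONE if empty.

Round 0: 0000✓ 0001✓ 0010✓ 0011✓ 0100✓ 0101✓ 0111✓ 1000✓ 1001✓ 1100✓ 1101✓ 1111✓
Round 1: -000✓ -001✓ -100✓ -101✓ -111✓ 0-00✓ 0-01✓ 0-11✓ 00-0✓ 00-1✓ 000-✓ 001-✓ 01-1✓ 010-✓ 1-00✓ 1-01✓ 100-✓ 11-1✓ 110-✓
Round 2: --00✓ --01✓ -00-✓ -1-1 -10-✓ 0--1 0-0-✓ 00-- 1-0-✓
Round 3: --0-
PIs = {--0-, -1-1, 0--1, 00--}

-1-1, 0--1, 00--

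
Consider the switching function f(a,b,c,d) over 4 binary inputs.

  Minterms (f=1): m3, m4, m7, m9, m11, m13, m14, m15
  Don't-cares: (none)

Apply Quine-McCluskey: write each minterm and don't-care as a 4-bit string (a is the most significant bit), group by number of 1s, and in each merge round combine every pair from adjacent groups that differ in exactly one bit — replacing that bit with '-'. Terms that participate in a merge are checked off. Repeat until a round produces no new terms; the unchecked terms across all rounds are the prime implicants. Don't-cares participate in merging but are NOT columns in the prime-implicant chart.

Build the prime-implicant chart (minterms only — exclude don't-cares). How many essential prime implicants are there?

[col 0] 0011*, 0100, 0111*, 1001*, 1011*, 1101*, 1110*, 1111*
[col 1] -011*, -111*, 0-11*, 1-01*, 1-11*, 10-1*, 11-1*, 111-
[col 2] --11, 1--1
Prime implicants: --11, 0100, 1--1, 111-
PI chart (minterm → PIs covering it):
  3 | --11  (sole → essential)
  4 | 0100  (sole → essential)
  7 | --11  (sole → essential)
  9 | 1--1  (sole → essential)
  11 | --11,1--1
  13 | 1--1  (sole → essential)
  14 | 111-  (sole → essential)
  15 | --11,1--1,111-
Essential prime implicants: --11, 0100, 1--1, 111-

4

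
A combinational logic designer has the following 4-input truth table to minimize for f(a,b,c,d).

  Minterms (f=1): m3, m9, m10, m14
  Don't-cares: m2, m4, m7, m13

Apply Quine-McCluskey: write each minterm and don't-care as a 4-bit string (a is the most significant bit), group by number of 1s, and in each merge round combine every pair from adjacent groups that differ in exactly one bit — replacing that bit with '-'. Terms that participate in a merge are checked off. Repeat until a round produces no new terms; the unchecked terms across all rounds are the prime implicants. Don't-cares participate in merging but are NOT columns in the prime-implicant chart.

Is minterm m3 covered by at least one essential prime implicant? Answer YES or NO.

NO

[col 0] 0010*, 0011*, 0100, 0111*, 1001*, 1010*, 1101*, 1110*
[col 1] -010, 0-11, 001-, 1-01, 1-10
Prime implicants: -010, 0-11, 001-, 0100, 1-01, 1-10
PI chart (minterm → PIs covering it):
  3 | 0-11,001-
  9 | 1-01  (sole → essential)
  10 | -010,1-10
  14 | 1-10  (sole → essential)
Essential prime implicants: 1-01, 1-10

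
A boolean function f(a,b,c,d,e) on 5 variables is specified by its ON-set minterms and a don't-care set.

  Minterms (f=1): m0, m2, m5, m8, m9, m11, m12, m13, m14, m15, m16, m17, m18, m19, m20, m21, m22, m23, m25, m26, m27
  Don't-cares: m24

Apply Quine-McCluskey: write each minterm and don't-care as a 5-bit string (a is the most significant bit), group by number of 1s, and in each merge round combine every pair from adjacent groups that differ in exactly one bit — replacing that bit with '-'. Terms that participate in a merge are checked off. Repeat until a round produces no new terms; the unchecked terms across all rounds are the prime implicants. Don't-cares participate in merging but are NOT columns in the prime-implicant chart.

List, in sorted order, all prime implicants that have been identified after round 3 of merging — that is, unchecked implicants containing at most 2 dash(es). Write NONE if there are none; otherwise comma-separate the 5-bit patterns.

[col 0] 00000*, 00010*, 00101*, 01000*, 01001*, 01011*, 01100*, 01101*, 01110*, 01111*, 10000*, 10001*, 10010*, 10011*, 10100*, 10101*, 10110*, 10111*, 11000*, 11001*, 11010*, 11011*
[col 1] -0000*, -0010*, -0101, -1000*, -1001*, -1011*, 0-000*, 0-101, 000-0*, 01-00*, 01-01*, 01-11*, 010-1*, 0100-*, 011-0*, 011-1*, 0110-*, 0111-*, 1-000*, 1-001*, 1-010*, 1-011*, 10-00*, 10-01*, 10-10*, 10-11*, 100-0*, 100-1*, 1000-*, 1001-*, 101-0*, 101-1*, 1010-*, 1011-*, 110-0*, 110-1*, 1100-*, 1101-*
[col 2] --000, -00-0, -10-1, -100-, 01--1, 01-0-, 011--, 1-0-0*, 1-0-1*, 1-00-*, 1-01-*, 10--0*, 10--1*, 10-0-*, 10-1-*, 100--*, 101--*, 110--*
[col 3] 1-0--, 10---
Prime implicants: --000, -00-0, -0101, -10-1, -100-, 0-101, 01--1, 01-0-, 011--, 1-0--, 10---

--000, -00-0, -0101, -10-1, -100-, 0-101, 01--1, 01-0-, 011--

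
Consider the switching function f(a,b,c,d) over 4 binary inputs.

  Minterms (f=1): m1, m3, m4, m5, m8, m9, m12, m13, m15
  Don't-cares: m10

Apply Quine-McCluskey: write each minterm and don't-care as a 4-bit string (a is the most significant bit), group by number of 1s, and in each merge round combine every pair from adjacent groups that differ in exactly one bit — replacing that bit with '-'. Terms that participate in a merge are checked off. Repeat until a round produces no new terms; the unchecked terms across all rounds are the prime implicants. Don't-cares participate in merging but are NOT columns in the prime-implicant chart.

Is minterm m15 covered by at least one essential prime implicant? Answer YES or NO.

YES

[col 0] 0001*, 0011*, 0100*, 0101*, 1000*, 1001*, 1010*, 1100*, 1101*, 1111*
[col 1] -001*, -100*, -101*, 0-01*, 00-1, 010-*, 1-00*, 1-01*, 10-0, 100-*, 11-1, 110-*
[col 2] --01, -10-, 1-0-
Prime implicants: --01, -10-, 00-1, 1-0-, 10-0, 11-1
PI chart (minterm → PIs covering it):
  1 | --01,00-1
  3 | 00-1  (sole → essential)
  4 | -10-  (sole → essential)
  5 | --01,-10-
  8 | 1-0-,10-0
  9 | --01,1-0-
  12 | -10-,1-0-
  13 | --01,-10-,1-0-,11-1
  15 | 11-1  (sole → essential)
Essential prime implicants: -10-, 00-1, 11-1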